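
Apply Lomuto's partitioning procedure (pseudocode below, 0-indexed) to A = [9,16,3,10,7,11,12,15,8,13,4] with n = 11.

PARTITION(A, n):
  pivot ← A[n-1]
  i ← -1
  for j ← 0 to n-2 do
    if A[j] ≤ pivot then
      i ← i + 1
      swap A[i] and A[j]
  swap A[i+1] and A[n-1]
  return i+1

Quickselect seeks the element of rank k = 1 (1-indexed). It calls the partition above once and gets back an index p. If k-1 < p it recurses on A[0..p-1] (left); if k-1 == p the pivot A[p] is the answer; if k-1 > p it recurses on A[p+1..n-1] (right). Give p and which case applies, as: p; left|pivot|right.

pivot=4, i=-1
j=0: 9>4, skip
j=1: 16>4, skip
j=2: 3≤4, i=0, swap(0,2) ⇒ [3,16,9,10,7,11,12,15,8,13,4]
j=3: 10>4, skip
j=4: 7>4, skip
j=5: 11>4, skip
j=6: 12>4, skip
j=7: 15>4, skip
j=8: 8>4, skip
j=9: 13>4, skip
swap(1,10) ⇒ [3,4,9,10,7,11,12,15,8,13,16]; return 1
p = 1; k-1 = 0 < 1 ⇒ left

1; left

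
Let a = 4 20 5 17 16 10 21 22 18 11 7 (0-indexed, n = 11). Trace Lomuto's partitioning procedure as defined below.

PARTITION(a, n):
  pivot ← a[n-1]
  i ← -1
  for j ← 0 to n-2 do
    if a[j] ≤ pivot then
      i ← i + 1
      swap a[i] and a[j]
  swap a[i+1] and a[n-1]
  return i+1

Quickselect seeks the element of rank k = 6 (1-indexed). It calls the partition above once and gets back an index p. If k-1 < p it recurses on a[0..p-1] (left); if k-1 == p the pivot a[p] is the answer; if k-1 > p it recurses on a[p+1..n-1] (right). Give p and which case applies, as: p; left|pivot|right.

pivot = a[10] = 7; i = -1
j=0: a[0]=4 ≤ 7 → i=0, swap a[0],a[0] (no change) → 4 20 5 17 16 10 21 22 18 11 7
j=1: a[1]=20 > 7 → no swap
j=2: a[2]=5 ≤ 7 → i=1, swap a[1],a[2] → 4 5 20 17 16 10 21 22 18 11 7
j=3: a[3]=17 > 7 → no swap
j=4: a[4]=16 > 7 → no swap
j=5: a[5]=10 > 7 → no swap
j=6: a[6]=21 > 7 → no swap
j=7: a[7]=22 > 7 → no swap
j=8: a[8]=18 > 7 → no swap
j=9: a[9]=11 > 7 → no swap
final swap a[2],a[10] → 4 5 7 17 16 10 21 22 18 11 20; return 2
p = 2; k-1 = 5 > 2 ⇒ right

2; right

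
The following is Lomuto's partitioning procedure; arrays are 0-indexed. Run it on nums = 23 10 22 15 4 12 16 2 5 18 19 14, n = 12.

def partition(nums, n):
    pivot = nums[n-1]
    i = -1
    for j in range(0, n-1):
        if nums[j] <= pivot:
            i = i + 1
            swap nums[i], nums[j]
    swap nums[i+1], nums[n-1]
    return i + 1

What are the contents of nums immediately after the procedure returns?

pivot=14, i=-1
j=0: 23>14, skip
j=1: 10≤14, i=0, swap(0,1) ⇒ 10 23 22 15 4 12 16 2 5 18 19 14
j=2: 22>14, skip
j=3: 15>14, skip
j=4: 4≤14, i=1, swap(1,4) ⇒ 10 4 22 15 23 12 16 2 5 18 19 14
j=5: 12≤14, i=2, swap(2,5) ⇒ 10 4 12 15 23 22 16 2 5 18 19 14
j=6: 16>14, skip
j=7: 2≤14, i=3, swap(3,7) ⇒ 10 4 12 2 23 22 16 15 5 18 19 14
j=8: 5≤14, i=4, swap(4,8) ⇒ 10 4 12 2 5 22 16 15 23 18 19 14
j=9: 18>14, skip
j=10: 19>14, skip
swap(5,11) ⇒ 10 4 12 2 5 14 16 15 23 18 19 22; return 5

10 4 12 2 5 14 16 15 23 18 19 22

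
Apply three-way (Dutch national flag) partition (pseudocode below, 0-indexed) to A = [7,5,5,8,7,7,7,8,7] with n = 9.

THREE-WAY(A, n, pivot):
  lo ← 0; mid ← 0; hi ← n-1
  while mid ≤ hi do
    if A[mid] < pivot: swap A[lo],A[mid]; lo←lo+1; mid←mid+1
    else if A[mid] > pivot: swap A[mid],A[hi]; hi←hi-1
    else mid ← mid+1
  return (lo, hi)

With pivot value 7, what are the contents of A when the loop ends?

pivot = 7; lo=0, mid=0, hi=8
A[mid]=7=7: mid=1
A[mid]=5<7: swap A[0],A[1]; lo=1,mid=2 → [5,7,5,8,7,7,7,8,7]
A[mid]=5<7: swap A[1],A[2]; lo=2,mid=3 → [5,5,7,8,7,7,7,8,7]
A[mid]=8>7: swap A[3],A[8]; hi=7 → [5,5,7,7,7,7,7,8,8]
A[mid]=7=7: mid=4
A[mid]=7=7: mid=5
A[mid]=7=7: mid=6
A[mid]=7=7: mid=7
A[mid]=8>7: swap A[7],A[7]; hi=6 → [5,5,7,7,7,7,7,8,8]
end: lo=2, hi=6; A = [5,5,7,7,7,7,7,8,8]

[5,5,7,7,7,7,7,8,8]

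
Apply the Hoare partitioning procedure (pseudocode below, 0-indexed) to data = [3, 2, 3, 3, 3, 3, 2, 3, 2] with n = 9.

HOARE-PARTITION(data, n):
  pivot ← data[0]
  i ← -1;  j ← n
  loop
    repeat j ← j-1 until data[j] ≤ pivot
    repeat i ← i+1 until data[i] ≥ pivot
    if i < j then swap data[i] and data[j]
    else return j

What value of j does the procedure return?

pivot = data[0] = 3; i = -1, j = 9
j→8 (data[8]=2≤3), i→0 (data[0]=3≥3); i<j, swap → [2, 2, 3, 3, 3, 3, 2, 3, 3]
j→7 (data[7]=3≤3), i→2 (data[2]=3≥3); i<j, swap → [2, 2, 3, 3, 3, 3, 2, 3, 3]
j→6 (data[6]=2≤3), i→3 (data[3]=3≥3); i<j, swap → [2, 2, 3, 2, 3, 3, 3, 3, 3]
j→5 (data[5]=3≤3), i→4 (data[4]=3≥3); i<j, swap → [2, 2, 3, 2, 3, 3, 3, 3, 3]
j→4, i→5; i≥j, return j=4. data = [2, 2, 3, 2, 3, 3, 3, 3, 3]

4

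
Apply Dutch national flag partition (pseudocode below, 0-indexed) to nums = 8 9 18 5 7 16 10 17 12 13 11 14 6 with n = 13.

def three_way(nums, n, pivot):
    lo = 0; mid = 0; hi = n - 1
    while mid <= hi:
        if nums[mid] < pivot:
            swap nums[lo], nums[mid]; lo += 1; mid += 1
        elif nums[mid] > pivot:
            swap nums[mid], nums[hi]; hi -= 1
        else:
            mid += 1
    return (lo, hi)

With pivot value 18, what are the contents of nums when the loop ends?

pivot = 18; lo=0, mid=0, hi=12
nums[mid]=8<18: swap nums[0],nums[0]; lo=1,mid=1 → 8 9 18 5 7 16 10 17 12 13 11 14 6
nums[mid]=9<18: swap nums[1],nums[1]; lo=2,mid=2 → 8 9 18 5 7 16 10 17 12 13 11 14 6
nums[mid]=18=18: mid=3
nums[mid]=5<18: swap nums[2],nums[3]; lo=3,mid=4 → 8 9 5 18 7 16 10 17 12 13 11 14 6
nums[mid]=7<18: swap nums[3],nums[4]; lo=4,mid=5 → 8 9 5 7 18 16 10 17 12 13 11 14 6
nums[mid]=16<18: swap nums[4],nums[5]; lo=5,mid=6 → 8 9 5 7 16 18 10 17 12 13 11 14 6
nums[mid]=10<18: swap nums[5],nums[6]; lo=6,mid=7 → 8 9 5 7 16 10 18 17 12 13 11 14 6
nums[mid]=17<18: swap nums[6],nums[7]; lo=7,mid=8 → 8 9 5 7 16 10 17 18 12 13 11 14 6
nums[mid]=12<18: swap nums[7],nums[8]; lo=8,mid=9 → 8 9 5 7 16 10 17 12 18 13 11 14 6
nums[mid]=13<18: swap nums[8],nums[9]; lo=9,mid=10 → 8 9 5 7 16 10 17 12 13 18 11 14 6
nums[mid]=11<18: swap nums[9],nums[10]; lo=10,mid=11 → 8 9 5 7 16 10 17 12 13 11 18 14 6
nums[mid]=14<18: swap nums[10],nums[11]; lo=11,mid=12 → 8 9 5 7 16 10 17 12 13 11 14 18 6
nums[mid]=6<18: swap nums[11],nums[12]; lo=12,mid=13 → 8 9 5 7 16 10 17 12 13 11 14 6 18
end: lo=12, hi=12; nums = 8 9 5 7 16 10 17 12 13 11 14 6 18

8 9 5 7 16 10 17 12 13 11 14 6 18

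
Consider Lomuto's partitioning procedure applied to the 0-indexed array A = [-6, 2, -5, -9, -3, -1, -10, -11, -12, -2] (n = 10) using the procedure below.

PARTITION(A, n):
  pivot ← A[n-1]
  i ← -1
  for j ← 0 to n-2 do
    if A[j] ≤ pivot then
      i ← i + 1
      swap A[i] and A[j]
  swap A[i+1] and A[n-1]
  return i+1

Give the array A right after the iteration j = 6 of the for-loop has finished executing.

pivot = A[9] = -2; i = -1
j=0: A[0]=-6 ≤ -2 → i=0, swap A[0],A[0] (no change) → [-6, 2, -5, -9, -3, -1, -10, -11, -12, -2]
j=1: A[1]=2 > -2 → no swap
j=2: A[2]=-5 ≤ -2 → i=1, swap A[1],A[2] → [-6, -5, 2, -9, -3, -1, -10, -11, -12, -2]
j=3: A[3]=-9 ≤ -2 → i=2, swap A[2],A[3] → [-6, -5, -9, 2, -3, -1, -10, -11, -12, -2]
j=4: A[4]=-3 ≤ -2 → i=3, swap A[3],A[4] → [-6, -5, -9, -3, 2, -1, -10, -11, -12, -2]
j=5: A[5]=-1 > -2 → no swap
j=6: A[6]=-10 ≤ -2 → i=4, swap A[4],A[6] → [-6, -5, -9, -3, -10, -1, 2, -11, -12, -2]
(after j=6) A = [-6, -5, -9, -3, -10, -1, 2, -11, -12, -2]

[-6, -5, -9, -3, -10, -1, 2, -11, -12, -2]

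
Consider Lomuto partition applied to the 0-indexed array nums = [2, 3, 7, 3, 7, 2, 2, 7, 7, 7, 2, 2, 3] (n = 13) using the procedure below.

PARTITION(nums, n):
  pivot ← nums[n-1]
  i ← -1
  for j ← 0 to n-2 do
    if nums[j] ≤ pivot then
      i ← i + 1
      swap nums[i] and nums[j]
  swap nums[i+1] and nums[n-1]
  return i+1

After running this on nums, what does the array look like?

pivot=3, i=-1
j=0: 2≤3, i=0, swap(0,0) ⇒ [2, 3, 7, 3, 7, 2, 2, 7, 7, 7, 2, 2, 3]
j=1: 3≤3, i=1, swap(1,1) ⇒ [2, 3, 7, 3, 7, 2, 2, 7, 7, 7, 2, 2, 3]
j=2: 7>3, skip
j=3: 3≤3, i=2, swap(2,3) ⇒ [2, 3, 3, 7, 7, 2, 2, 7, 7, 7, 2, 2, 3]
j=4: 7>3, skip
j=5: 2≤3, i=3, swap(3,5) ⇒ [2, 3, 3, 2, 7, 7, 2, 7, 7, 7, 2, 2, 3]
j=6: 2≤3, i=4, swap(4,6) ⇒ [2, 3, 3, 2, 2, 7, 7, 7, 7, 7, 2, 2, 3]
j=7: 7>3, skip
j=8: 7>3, skip
j=9: 7>3, skip
j=10: 2≤3, i=5, swap(5,10) ⇒ [2, 3, 3, 2, 2, 2, 7, 7, 7, 7, 7, 2, 3]
j=11: 2≤3, i=6, swap(6,11) ⇒ [2, 3, 3, 2, 2, 2, 2, 7, 7, 7, 7, 7, 3]
swap(7,12) ⇒ [2, 3, 3, 2, 2, 2, 2, 3, 7, 7, 7, 7, 7]; return 7

[2, 3, 3, 2, 2, 2, 2, 3, 7, 7, 7, 7, 7]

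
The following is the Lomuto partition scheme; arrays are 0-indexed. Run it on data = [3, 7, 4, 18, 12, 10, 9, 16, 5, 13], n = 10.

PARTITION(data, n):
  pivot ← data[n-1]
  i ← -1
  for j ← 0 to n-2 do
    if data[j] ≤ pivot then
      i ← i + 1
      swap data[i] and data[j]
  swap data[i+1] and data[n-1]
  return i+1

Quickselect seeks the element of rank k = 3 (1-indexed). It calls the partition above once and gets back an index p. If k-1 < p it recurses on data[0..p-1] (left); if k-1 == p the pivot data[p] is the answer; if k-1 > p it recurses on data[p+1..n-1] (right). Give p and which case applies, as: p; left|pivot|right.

pivot = data[9] = 13; i = -1
j=0: data[0]=3 ≤ 13 → i=0, swap data[0],data[0] (no change) → [3, 7, 4, 18, 12, 10, 9, 16, 5, 13]
j=1: data[1]=7 ≤ 13 → i=1, swap data[1],data[1] (no change) → [3, 7, 4, 18, 12, 10, 9, 16, 5, 13]
j=2: data[2]=4 ≤ 13 → i=2, swap data[2],data[2] (no change) → [3, 7, 4, 18, 12, 10, 9, 16, 5, 13]
j=3: data[3]=18 > 13 → no swap
j=4: data[4]=12 ≤ 13 → i=3, swap data[3],data[4] → [3, 7, 4, 12, 18, 10, 9, 16, 5, 13]
j=5: data[5]=10 ≤ 13 → i=4, swap data[4],data[5] → [3, 7, 4, 12, 10, 18, 9, 16, 5, 13]
j=6: data[6]=9 ≤ 13 → i=5, swap data[5],data[6] → [3, 7, 4, 12, 10, 9, 18, 16, 5, 13]
j=7: data[7]=16 > 13 → no swap
j=8: data[8]=5 ≤ 13 → i=6, swap data[6],data[8] → [3, 7, 4, 12, 10, 9, 5, 16, 18, 13]
final swap data[7],data[9] → [3, 7, 4, 12, 10, 9, 5, 13, 18, 16]; return 7
p = 7; k-1 = 2 < 7 ⇒ left

7; left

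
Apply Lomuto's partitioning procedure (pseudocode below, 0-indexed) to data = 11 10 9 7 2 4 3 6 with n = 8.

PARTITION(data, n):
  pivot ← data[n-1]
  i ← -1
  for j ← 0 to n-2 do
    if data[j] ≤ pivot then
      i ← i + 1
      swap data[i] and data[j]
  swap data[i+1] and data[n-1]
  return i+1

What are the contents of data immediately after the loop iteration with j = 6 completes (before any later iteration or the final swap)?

pivot=6, i=-1
j=0: 11>6, skip
j=1: 10>6, skip
j=2: 9>6, skip
j=3: 7>6, skip
j=4: 2≤6, i=0, swap(0,4) ⇒ 2 10 9 7 11 4 3 6
j=5: 4≤6, i=1, swap(1,5) ⇒ 2 4 9 7 11 10 3 6
j=6: 3≤6, i=2, swap(2,6) ⇒ 2 4 3 7 11 10 9 6
(after j=6) data = 2 4 3 7 11 10 9 6

2 4 3 7 11 10 9 6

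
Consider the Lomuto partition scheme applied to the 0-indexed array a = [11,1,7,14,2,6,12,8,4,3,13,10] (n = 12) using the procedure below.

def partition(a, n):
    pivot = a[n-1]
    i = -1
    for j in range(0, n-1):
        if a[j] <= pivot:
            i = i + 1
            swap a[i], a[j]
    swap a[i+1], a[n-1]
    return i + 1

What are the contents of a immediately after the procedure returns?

[1,7,2,6,8,4,3,10,14,12,13,11]

pivot = a[11] = 10; i = -1
j=0: a[0]=11 > 10 → no swap
j=1: a[1]=1 ≤ 10 → i=0, swap a[0],a[1] → [1,11,7,14,2,6,12,8,4,3,13,10]
j=2: a[2]=7 ≤ 10 → i=1, swap a[1],a[2] → [1,7,11,14,2,6,12,8,4,3,13,10]
j=3: a[3]=14 > 10 → no swap
j=4: a[4]=2 ≤ 10 → i=2, swap a[2],a[4] → [1,7,2,14,11,6,12,8,4,3,13,10]
j=5: a[5]=6 ≤ 10 → i=3, swap a[3],a[5] → [1,7,2,6,11,14,12,8,4,3,13,10]
j=6: a[6]=12 > 10 → no swap
j=7: a[7]=8 ≤ 10 → i=4, swap a[4],a[7] → [1,7,2,6,8,14,12,11,4,3,13,10]
j=8: a[8]=4 ≤ 10 → i=5, swap a[5],a[8] → [1,7,2,6,8,4,12,11,14,3,13,10]
j=9: a[9]=3 ≤ 10 → i=6, swap a[6],a[9] → [1,7,2,6,8,4,3,11,14,12,13,10]
j=10: a[10]=13 > 10 → no swap
final swap a[7],a[11] → [1,7,2,6,8,4,3,10,14,12,13,11]; return 7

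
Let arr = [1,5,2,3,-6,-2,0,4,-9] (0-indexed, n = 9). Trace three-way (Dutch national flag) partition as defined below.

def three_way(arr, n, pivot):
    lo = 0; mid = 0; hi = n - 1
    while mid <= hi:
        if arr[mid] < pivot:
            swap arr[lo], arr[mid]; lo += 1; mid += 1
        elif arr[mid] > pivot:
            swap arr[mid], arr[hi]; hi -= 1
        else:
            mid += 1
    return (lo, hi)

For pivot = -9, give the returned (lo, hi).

(0, 0)

pivot = -9; lo=0, mid=0, hi=8
arr[mid]=1>-9: swap arr[0],arr[8]; hi=7 → [-9,5,2,3,-6,-2,0,4,1]
arr[mid]=-9=-9: mid=1
arr[mid]=5>-9: swap arr[1],arr[7]; hi=6 → [-9,4,2,3,-6,-2,0,5,1]
arr[mid]=4>-9: swap arr[1],arr[6]; hi=5 → [-9,0,2,3,-6,-2,4,5,1]
arr[mid]=0>-9: swap arr[1],arr[5]; hi=4 → [-9,-2,2,3,-6,0,4,5,1]
arr[mid]=-2>-9: swap arr[1],arr[4]; hi=3 → [-9,-6,2,3,-2,0,4,5,1]
arr[mid]=-6>-9: swap arr[1],arr[3]; hi=2 → [-9,3,2,-6,-2,0,4,5,1]
arr[mid]=3>-9: swap arr[1],arr[2]; hi=1 → [-9,2,3,-6,-2,0,4,5,1]
arr[mid]=2>-9: swap arr[1],arr[1]; hi=0 → [-9,2,3,-6,-2,0,4,5,1]
end: lo=0, hi=0; arr = [-9,2,3,-6,-2,0,4,5,1]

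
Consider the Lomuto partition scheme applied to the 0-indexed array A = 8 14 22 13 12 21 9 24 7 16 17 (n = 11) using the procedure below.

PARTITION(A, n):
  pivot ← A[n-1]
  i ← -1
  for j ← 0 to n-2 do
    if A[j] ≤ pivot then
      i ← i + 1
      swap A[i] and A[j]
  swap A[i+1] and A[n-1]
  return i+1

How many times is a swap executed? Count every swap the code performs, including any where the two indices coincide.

8

pivot=17, i=-1
j=0: 8≤17, i=0, swap(0,0) ⇒ 8 14 22 13 12 21 9 24 7 16 17
j=1: 14≤17, i=1, swap(1,1) ⇒ 8 14 22 13 12 21 9 24 7 16 17
j=2: 22>17, skip
j=3: 13≤17, i=2, swap(2,3) ⇒ 8 14 13 22 12 21 9 24 7 16 17
j=4: 12≤17, i=3, swap(3,4) ⇒ 8 14 13 12 22 21 9 24 7 16 17
j=5: 21>17, skip
j=6: 9≤17, i=4, swap(4,6) ⇒ 8 14 13 12 9 21 22 24 7 16 17
j=7: 24>17, skip
j=8: 7≤17, i=5, swap(5,8) ⇒ 8 14 13 12 9 7 22 24 21 16 17
j=9: 16≤17, i=6, swap(6,9) ⇒ 8 14 13 12 9 7 16 24 21 22 17
swap(7,10) ⇒ 8 14 13 12 9 7 16 17 21 22 24; return 7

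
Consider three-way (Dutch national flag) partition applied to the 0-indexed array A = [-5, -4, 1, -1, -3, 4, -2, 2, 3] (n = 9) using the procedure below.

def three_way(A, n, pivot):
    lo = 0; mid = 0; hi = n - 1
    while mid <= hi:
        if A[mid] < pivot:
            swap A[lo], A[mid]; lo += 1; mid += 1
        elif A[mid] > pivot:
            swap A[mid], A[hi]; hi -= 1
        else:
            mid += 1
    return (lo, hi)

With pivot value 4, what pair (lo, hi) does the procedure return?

(8, 8)

lo=0 mid=0 hi=8
-5<4: swap(0,0), lo=1 mid=1 ⇒ [-5, -4, 1, -1, -3, 4, -2, 2, 3]
-4<4: swap(1,1), lo=2 mid=2 ⇒ [-5, -4, 1, -1, -3, 4, -2, 2, 3]
1<4: swap(2,2), lo=3 mid=3 ⇒ [-5, -4, 1, -1, -3, 4, -2, 2, 3]
-1<4: swap(3,3), lo=4 mid=4 ⇒ [-5, -4, 1, -1, -3, 4, -2, 2, 3]
-3<4: swap(4,4), lo=5 mid=5 ⇒ [-5, -4, 1, -1, -3, 4, -2, 2, 3]
4=4: mid=6
-2<4: swap(5,6), lo=6 mid=7 ⇒ [-5, -4, 1, -1, -3, -2, 4, 2, 3]
2<4: swap(6,7), lo=7 mid=8 ⇒ [-5, -4, 1, -1, -3, -2, 2, 4, 3]
3<4: swap(7,8), lo=8 mid=9 ⇒ [-5, -4, 1, -1, -3, -2, 2, 3, 4]
done. lo=8 hi=8; A=[-5, -4, 1, -1, -3, -2, 2, 3, 4]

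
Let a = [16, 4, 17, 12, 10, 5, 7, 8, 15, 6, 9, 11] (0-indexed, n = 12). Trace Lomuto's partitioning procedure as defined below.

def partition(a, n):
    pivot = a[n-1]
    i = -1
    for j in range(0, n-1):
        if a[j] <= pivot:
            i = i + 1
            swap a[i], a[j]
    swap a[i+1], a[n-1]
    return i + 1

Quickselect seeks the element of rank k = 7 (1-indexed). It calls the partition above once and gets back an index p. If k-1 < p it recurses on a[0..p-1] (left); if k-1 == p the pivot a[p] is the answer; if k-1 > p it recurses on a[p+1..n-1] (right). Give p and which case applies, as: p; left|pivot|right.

7; left

pivot = a[11] = 11; i = -1
j=0: a[0]=16 > 11 → no swap
j=1: a[1]=4 ≤ 11 → i=0, swap a[0],a[1] → [4, 16, 17, 12, 10, 5, 7, 8, 15, 6, 9, 11]
j=2: a[2]=17 > 11 → no swap
j=3: a[3]=12 > 11 → no swap
j=4: a[4]=10 ≤ 11 → i=1, swap a[1],a[4] → [4, 10, 17, 12, 16, 5, 7, 8, 15, 6, 9, 11]
j=5: a[5]=5 ≤ 11 → i=2, swap a[2],a[5] → [4, 10, 5, 12, 16, 17, 7, 8, 15, 6, 9, 11]
j=6: a[6]=7 ≤ 11 → i=3, swap a[3],a[6] → [4, 10, 5, 7, 16, 17, 12, 8, 15, 6, 9, 11]
j=7: a[7]=8 ≤ 11 → i=4, swap a[4],a[7] → [4, 10, 5, 7, 8, 17, 12, 16, 15, 6, 9, 11]
j=8: a[8]=15 > 11 → no swap
j=9: a[9]=6 ≤ 11 → i=5, swap a[5],a[9] → [4, 10, 5, 7, 8, 6, 12, 16, 15, 17, 9, 11]
j=10: a[10]=9 ≤ 11 → i=6, swap a[6],a[10] → [4, 10, 5, 7, 8, 6, 9, 16, 15, 17, 12, 11]
final swap a[7],a[11] → [4, 10, 5, 7, 8, 6, 9, 11, 15, 17, 12, 16]; return 7
p = 7; k-1 = 6 < 7 ⇒ left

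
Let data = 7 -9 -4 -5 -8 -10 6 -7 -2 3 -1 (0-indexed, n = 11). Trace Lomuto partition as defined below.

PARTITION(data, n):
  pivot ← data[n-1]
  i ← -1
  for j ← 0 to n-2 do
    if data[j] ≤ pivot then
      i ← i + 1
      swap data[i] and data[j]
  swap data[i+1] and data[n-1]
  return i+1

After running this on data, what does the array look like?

pivot=-1, i=-1
j=0: 7>-1, skip
j=1: -9≤-1, i=0, swap(0,1) ⇒ -9 7 -4 -5 -8 -10 6 -7 -2 3 -1
j=2: -4≤-1, i=1, swap(1,2) ⇒ -9 -4 7 -5 -8 -10 6 -7 -2 3 -1
j=3: -5≤-1, i=2, swap(2,3) ⇒ -9 -4 -5 7 -8 -10 6 -7 -2 3 -1
j=4: -8≤-1, i=3, swap(3,4) ⇒ -9 -4 -5 -8 7 -10 6 -7 -2 3 -1
j=5: -10≤-1, i=4, swap(4,5) ⇒ -9 -4 -5 -8 -10 7 6 -7 -2 3 -1
j=6: 6>-1, skip
j=7: -7≤-1, i=5, swap(5,7) ⇒ -9 -4 -5 -8 -10 -7 6 7 -2 3 -1
j=8: -2≤-1, i=6, swap(6,8) ⇒ -9 -4 -5 -8 -10 -7 -2 7 6 3 -1
j=9: 3>-1, skip
swap(7,10) ⇒ -9 -4 -5 -8 -10 -7 -2 -1 6 3 7; return 7

-9 -4 -5 -8 -10 -7 -2 -1 6 3 7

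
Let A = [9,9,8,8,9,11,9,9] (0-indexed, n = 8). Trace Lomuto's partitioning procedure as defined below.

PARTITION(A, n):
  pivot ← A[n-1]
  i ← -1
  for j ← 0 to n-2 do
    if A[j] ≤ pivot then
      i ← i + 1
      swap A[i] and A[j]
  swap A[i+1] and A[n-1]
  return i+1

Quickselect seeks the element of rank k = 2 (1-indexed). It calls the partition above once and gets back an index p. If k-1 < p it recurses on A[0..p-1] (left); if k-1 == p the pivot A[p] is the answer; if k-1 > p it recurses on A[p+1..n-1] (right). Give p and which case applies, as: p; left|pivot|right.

6; left

pivot = A[7] = 9; i = -1
j=0: A[0]=9 ≤ 9 → i=0, swap A[0],A[0] (no change) → [9,9,8,8,9,11,9,9]
j=1: A[1]=9 ≤ 9 → i=1, swap A[1],A[1] (no change) → [9,9,8,8,9,11,9,9]
j=2: A[2]=8 ≤ 9 → i=2, swap A[2],A[2] (no change) → [9,9,8,8,9,11,9,9]
j=3: A[3]=8 ≤ 9 → i=3, swap A[3],A[3] (no change) → [9,9,8,8,9,11,9,9]
j=4: A[4]=9 ≤ 9 → i=4, swap A[4],A[4] (no change) → [9,9,8,8,9,11,9,9]
j=5: A[5]=11 > 9 → no swap
j=6: A[6]=9 ≤ 9 → i=5, swap A[5],A[6] → [9,9,8,8,9,9,11,9]
final swap A[6],A[7] → [9,9,8,8,9,9,9,11]; return 6
p = 6; k-1 = 1 < 6 ⇒ left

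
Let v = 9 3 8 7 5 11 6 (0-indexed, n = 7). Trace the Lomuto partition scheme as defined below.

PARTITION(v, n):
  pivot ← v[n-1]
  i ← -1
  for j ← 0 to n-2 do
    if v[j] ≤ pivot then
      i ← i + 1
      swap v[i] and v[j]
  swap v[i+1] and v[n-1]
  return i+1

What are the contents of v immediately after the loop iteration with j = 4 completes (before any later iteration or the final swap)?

3 5 8 7 9 11 6

pivot=6, i=-1
j=0: 9>6, skip
j=1: 3≤6, i=0, swap(0,1) ⇒ 3 9 8 7 5 11 6
j=2: 8>6, skip
j=3: 7>6, skip
j=4: 5≤6, i=1, swap(1,4) ⇒ 3 5 8 7 9 11 6
(after j=4) v = 3 5 8 7 9 11 6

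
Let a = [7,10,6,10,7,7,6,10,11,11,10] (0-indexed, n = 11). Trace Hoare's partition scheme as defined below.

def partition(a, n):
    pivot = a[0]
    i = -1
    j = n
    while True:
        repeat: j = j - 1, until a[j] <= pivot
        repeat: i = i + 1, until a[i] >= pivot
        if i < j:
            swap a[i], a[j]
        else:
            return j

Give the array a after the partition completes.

[6,7,6,7,10,10,7,10,11,11,10]

pivot = a[0] = 7; i = -1, j = 11
j→6 (a[6]=6≤7), i→0 (a[0]=7≥7); i<j, swap → [6,10,6,10,7,7,7,10,11,11,10]
j→5 (a[5]=7≤7), i→1 (a[1]=10≥7); i<j, swap → [6,7,6,10,7,10,7,10,11,11,10]
j→4 (a[4]=7≤7), i→3 (a[3]=10≥7); i<j, swap → [6,7,6,7,10,10,7,10,11,11,10]
j→3, i→4; i≥j, return j=3. a = [6,7,6,7,10,10,7,10,11,11,10]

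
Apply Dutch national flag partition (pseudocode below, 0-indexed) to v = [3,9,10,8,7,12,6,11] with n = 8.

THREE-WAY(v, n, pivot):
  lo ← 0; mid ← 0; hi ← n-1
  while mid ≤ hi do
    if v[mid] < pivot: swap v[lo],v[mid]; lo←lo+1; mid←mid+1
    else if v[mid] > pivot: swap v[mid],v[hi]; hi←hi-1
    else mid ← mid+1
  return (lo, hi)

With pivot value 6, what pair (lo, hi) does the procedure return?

lo=0 mid=0 hi=7
3<6: swap(0,0), lo=1 mid=1 ⇒ [3,9,10,8,7,12,6,11]
9>6: swap(1,7), hi=6 ⇒ [3,11,10,8,7,12,6,9]
11>6: swap(1,6), hi=5 ⇒ [3,6,10,8,7,12,11,9]
6=6: mid=2
10>6: swap(2,5), hi=4 ⇒ [3,6,12,8,7,10,11,9]
12>6: swap(2,4), hi=3 ⇒ [3,6,7,8,12,10,11,9]
7>6: swap(2,3), hi=2 ⇒ [3,6,8,7,12,10,11,9]
8>6: swap(2,2), hi=1 ⇒ [3,6,8,7,12,10,11,9]
done. lo=1 hi=1; v=[3,6,8,7,12,10,11,9]

(1, 1)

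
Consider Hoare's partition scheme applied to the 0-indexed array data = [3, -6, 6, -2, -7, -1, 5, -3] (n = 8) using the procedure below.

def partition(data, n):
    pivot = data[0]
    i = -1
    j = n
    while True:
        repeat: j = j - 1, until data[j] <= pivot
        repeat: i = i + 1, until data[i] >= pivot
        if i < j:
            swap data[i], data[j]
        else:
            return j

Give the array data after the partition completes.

[-3, -6, -1, -2, -7, 6, 5, 3]

pivot = data[0] = 3; i = -1, j = 8
j→7 (data[7]=-3≤3), i→0 (data[0]=3≥3); i<j, swap → [-3, -6, 6, -2, -7, -1, 5, 3]
j→5 (data[5]=-1≤3), i→2 (data[2]=6≥3); i<j, swap → [-3, -6, -1, -2, -7, 6, 5, 3]
j→4, i→5; i≥j, return j=4. data = [-3, -6, -1, -2, -7, 6, 5, 3]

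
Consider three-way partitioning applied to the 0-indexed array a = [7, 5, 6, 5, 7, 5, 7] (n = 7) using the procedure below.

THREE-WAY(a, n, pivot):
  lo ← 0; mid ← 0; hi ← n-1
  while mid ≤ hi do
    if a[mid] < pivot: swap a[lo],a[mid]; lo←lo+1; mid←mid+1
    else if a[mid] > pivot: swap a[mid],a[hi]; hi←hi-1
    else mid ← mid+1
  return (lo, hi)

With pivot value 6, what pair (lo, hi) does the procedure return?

lo=0 mid=0 hi=6
7>6: swap(0,6), hi=5 ⇒ [7, 5, 6, 5, 7, 5, 7]
7>6: swap(0,5), hi=4 ⇒ [5, 5, 6, 5, 7, 7, 7]
5<6: swap(0,0), lo=1 mid=1 ⇒ [5, 5, 6, 5, 7, 7, 7]
5<6: swap(1,1), lo=2 mid=2 ⇒ [5, 5, 6, 5, 7, 7, 7]
6=6: mid=3
5<6: swap(2,3), lo=3 mid=4 ⇒ [5, 5, 5, 6, 7, 7, 7]
7>6: swap(4,4), hi=3 ⇒ [5, 5, 5, 6, 7, 7, 7]
done. lo=3 hi=3; a=[5, 5, 5, 6, 7, 7, 7]

(3, 3)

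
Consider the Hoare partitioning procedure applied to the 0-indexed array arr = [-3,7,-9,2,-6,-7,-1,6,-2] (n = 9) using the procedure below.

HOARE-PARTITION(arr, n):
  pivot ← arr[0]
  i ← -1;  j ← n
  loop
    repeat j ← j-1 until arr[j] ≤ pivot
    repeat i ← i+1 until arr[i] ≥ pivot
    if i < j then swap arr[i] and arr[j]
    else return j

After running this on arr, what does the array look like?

[-7,-6,-9,2,7,-3,-1,6,-2]

pivot = arr[0] = -3; i = -1, j = 9
j→5 (arr[5]=-7≤-3), i→0 (arr[0]=-3≥-3); i<j, swap → [-7,7,-9,2,-6,-3,-1,6,-2]
j→4 (arr[4]=-6≤-3), i→1 (arr[1]=7≥-3); i<j, swap → [-7,-6,-9,2,7,-3,-1,6,-2]
j→2, i→3; i≥j, return j=2. arr = [-7,-6,-9,2,7,-3,-1,6,-2]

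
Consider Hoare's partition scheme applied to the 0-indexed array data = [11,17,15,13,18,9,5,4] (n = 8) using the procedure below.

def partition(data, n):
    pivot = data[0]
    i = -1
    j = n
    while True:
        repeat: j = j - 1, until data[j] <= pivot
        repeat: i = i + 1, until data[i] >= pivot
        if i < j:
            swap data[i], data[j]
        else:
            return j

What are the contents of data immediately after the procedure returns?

[4,5,9,13,18,15,17,11]

pivot = data[0] = 11; i = -1, j = 8
j→7 (data[7]=4≤11), i→0 (data[0]=11≥11); i<j, swap → [4,17,15,13,18,9,5,11]
j→6 (data[6]=5≤11), i→1 (data[1]=17≥11); i<j, swap → [4,5,15,13,18,9,17,11]
j→5 (data[5]=9≤11), i→2 (data[2]=15≥11); i<j, swap → [4,5,9,13,18,15,17,11]
j→2, i→3; i≥j, return j=2. data = [4,5,9,13,18,15,17,11]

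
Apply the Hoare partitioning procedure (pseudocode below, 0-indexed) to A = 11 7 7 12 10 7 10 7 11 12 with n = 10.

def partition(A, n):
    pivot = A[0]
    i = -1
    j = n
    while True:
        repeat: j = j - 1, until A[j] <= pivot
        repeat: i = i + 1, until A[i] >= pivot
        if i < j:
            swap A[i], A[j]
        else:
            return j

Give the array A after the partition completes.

11 7 7 7 10 7 10 12 11 12

pivot = A[0] = 11; i = -1, j = 10
j→8 (A[8]=11≤11), i→0 (A[0]=11≥11); i<j, swap → 11 7 7 12 10 7 10 7 11 12
j→7 (A[7]=7≤11), i→3 (A[3]=12≥11); i<j, swap → 11 7 7 7 10 7 10 12 11 12
j→6, i→7; i≥j, return j=6. A = 11 7 7 7 10 7 10 12 11 12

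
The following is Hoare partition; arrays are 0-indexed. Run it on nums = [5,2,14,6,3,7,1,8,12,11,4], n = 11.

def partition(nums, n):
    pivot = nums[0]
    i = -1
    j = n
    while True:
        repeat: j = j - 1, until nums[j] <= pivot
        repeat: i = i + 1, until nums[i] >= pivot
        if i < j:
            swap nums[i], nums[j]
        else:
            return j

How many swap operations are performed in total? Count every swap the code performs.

pivot=5
j stops at 10 (4), i stops at 0 (5); swap ⇒ [4,2,14,6,3,7,1,8,12,11,5]
j stops at 6 (1), i stops at 2 (14); swap ⇒ [4,2,1,6,3,7,14,8,12,11,5]
j stops at 4 (3), i stops at 3 (6); swap ⇒ [4,2,1,3,6,7,14,8,12,11,5]
j stops at 3, i stops at 4; i≥j ⇒ return 3. nums=[4,2,1,3,6,7,14,8,12,11,5]

3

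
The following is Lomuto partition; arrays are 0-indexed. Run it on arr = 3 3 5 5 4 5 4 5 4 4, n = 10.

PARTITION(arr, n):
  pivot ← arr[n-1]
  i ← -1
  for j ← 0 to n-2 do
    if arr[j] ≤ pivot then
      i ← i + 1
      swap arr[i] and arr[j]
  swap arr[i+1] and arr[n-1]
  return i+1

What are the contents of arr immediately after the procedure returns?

3 3 4 4 4 4 5 5 5 5

pivot=4, i=-1
j=0: 3≤4, i=0, swap(0,0) ⇒ 3 3 5 5 4 5 4 5 4 4
j=1: 3≤4, i=1, swap(1,1) ⇒ 3 3 5 5 4 5 4 5 4 4
j=2: 5>4, skip
j=3: 5>4, skip
j=4: 4≤4, i=2, swap(2,4) ⇒ 3 3 4 5 5 5 4 5 4 4
j=5: 5>4, skip
j=6: 4≤4, i=3, swap(3,6) ⇒ 3 3 4 4 5 5 5 5 4 4
j=7: 5>4, skip
j=8: 4≤4, i=4, swap(4,8) ⇒ 3 3 4 4 4 5 5 5 5 4
swap(5,9) ⇒ 3 3 4 4 4 4 5 5 5 5; return 5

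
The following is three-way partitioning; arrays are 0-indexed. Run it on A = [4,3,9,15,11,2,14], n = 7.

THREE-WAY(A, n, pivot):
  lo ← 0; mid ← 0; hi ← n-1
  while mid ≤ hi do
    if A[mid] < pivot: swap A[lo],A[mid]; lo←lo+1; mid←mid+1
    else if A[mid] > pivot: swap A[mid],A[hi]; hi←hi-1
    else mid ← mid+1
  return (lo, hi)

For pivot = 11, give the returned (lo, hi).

(4, 4)

lo=0 mid=0 hi=6
4<11: swap(0,0), lo=1 mid=1 ⇒ [4,3,9,15,11,2,14]
3<11: swap(1,1), lo=2 mid=2 ⇒ [4,3,9,15,11,2,14]
9<11: swap(2,2), lo=3 mid=3 ⇒ [4,3,9,15,11,2,14]
15>11: swap(3,6), hi=5 ⇒ [4,3,9,14,11,2,15]
14>11: swap(3,5), hi=4 ⇒ [4,3,9,2,11,14,15]
2<11: swap(3,3), lo=4 mid=4 ⇒ [4,3,9,2,11,14,15]
11=11: mid=5
done. lo=4 hi=4; A=[4,3,9,2,11,14,15]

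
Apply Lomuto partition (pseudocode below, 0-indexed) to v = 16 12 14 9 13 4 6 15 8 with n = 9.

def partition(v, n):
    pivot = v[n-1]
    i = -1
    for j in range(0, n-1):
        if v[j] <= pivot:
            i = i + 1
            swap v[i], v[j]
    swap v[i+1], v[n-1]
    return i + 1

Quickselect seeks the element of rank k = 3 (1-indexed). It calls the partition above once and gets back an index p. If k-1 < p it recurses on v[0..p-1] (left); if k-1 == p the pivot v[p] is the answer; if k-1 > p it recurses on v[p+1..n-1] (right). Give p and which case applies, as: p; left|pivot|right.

2; pivot

pivot=8, i=-1
j=0: 16>8, skip
j=1: 12>8, skip
j=2: 14>8, skip
j=3: 9>8, skip
j=4: 13>8, skip
j=5: 4≤8, i=0, swap(0,5) ⇒ 4 12 14 9 13 16 6 15 8
j=6: 6≤8, i=1, swap(1,6) ⇒ 4 6 14 9 13 16 12 15 8
j=7: 15>8, skip
swap(2,8) ⇒ 4 6 8 9 13 16 12 15 14; return 2
p = 2; k-1 = 2 == 2 ⇒ pivot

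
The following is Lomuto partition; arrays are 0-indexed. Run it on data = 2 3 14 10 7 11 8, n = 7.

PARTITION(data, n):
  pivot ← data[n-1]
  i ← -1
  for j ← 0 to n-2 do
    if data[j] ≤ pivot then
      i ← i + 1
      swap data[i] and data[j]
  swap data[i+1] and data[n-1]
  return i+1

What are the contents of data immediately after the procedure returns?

2 3 7 8 14 11 10

pivot = data[6] = 8; i = -1
j=0: data[0]=2 ≤ 8 → i=0, swap data[0],data[0] (no change) → 2 3 14 10 7 11 8
j=1: data[1]=3 ≤ 8 → i=1, swap data[1],data[1] (no change) → 2 3 14 10 7 11 8
j=2: data[2]=14 > 8 → no swap
j=3: data[3]=10 > 8 → no swap
j=4: data[4]=7 ≤ 8 → i=2, swap data[2],data[4] → 2 3 7 10 14 11 8
j=5: data[5]=11 > 8 → no swap
final swap data[3],data[6] → 2 3 7 8 14 11 10; return 3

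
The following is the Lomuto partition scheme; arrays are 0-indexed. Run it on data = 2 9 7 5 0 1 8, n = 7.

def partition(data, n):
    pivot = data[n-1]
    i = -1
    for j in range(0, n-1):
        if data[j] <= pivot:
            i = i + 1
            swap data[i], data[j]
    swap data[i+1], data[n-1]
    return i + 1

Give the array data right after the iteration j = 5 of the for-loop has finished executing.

2 7 5 0 1 9 8

pivot = data[6] = 8; i = -1
j=0: data[0]=2 ≤ 8 → i=0, swap data[0],data[0] (no change) → 2 9 7 5 0 1 8
j=1: data[1]=9 > 8 → no swap
j=2: data[2]=7 ≤ 8 → i=1, swap data[1],data[2] → 2 7 9 5 0 1 8
j=3: data[3]=5 ≤ 8 → i=2, swap data[2],data[3] → 2 7 5 9 0 1 8
j=4: data[4]=0 ≤ 8 → i=3, swap data[3],data[4] → 2 7 5 0 9 1 8
j=5: data[5]=1 ≤ 8 → i=4, swap data[4],data[5] → 2 7 5 0 1 9 8
(after j=5) data = 2 7 5 0 1 9 8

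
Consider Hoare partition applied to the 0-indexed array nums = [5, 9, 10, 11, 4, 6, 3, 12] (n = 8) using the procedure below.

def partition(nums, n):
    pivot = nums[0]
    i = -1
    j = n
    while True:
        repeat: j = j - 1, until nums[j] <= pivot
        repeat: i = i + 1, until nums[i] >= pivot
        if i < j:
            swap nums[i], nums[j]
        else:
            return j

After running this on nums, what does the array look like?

[3, 4, 10, 11, 9, 6, 5, 12]

pivot = nums[0] = 5; i = -1, j = 8
j→6 (nums[6]=3≤5), i→0 (nums[0]=5≥5); i<j, swap → [3, 9, 10, 11, 4, 6, 5, 12]
j→4 (nums[4]=4≤5), i→1 (nums[1]=9≥5); i<j, swap → [3, 4, 10, 11, 9, 6, 5, 12]
j→1, i→2; i≥j, return j=1. nums = [3, 4, 10, 11, 9, 6, 5, 12]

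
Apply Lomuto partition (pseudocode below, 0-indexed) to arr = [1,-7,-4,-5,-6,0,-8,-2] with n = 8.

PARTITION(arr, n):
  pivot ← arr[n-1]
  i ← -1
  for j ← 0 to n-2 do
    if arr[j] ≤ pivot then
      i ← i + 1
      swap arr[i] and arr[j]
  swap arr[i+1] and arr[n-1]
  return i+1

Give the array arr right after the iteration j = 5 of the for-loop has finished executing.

pivot=-2, i=-1
j=0: 1>-2, skip
j=1: -7≤-2, i=0, swap(0,1) ⇒ [-7,1,-4,-5,-6,0,-8,-2]
j=2: -4≤-2, i=1, swap(1,2) ⇒ [-7,-4,1,-5,-6,0,-8,-2]
j=3: -5≤-2, i=2, swap(2,3) ⇒ [-7,-4,-5,1,-6,0,-8,-2]
j=4: -6≤-2, i=3, swap(3,4) ⇒ [-7,-4,-5,-6,1,0,-8,-2]
j=5: 0>-2, skip
(after j=5) arr = [-7,-4,-5,-6,1,0,-8,-2]

[-7,-4,-5,-6,1,0,-8,-2]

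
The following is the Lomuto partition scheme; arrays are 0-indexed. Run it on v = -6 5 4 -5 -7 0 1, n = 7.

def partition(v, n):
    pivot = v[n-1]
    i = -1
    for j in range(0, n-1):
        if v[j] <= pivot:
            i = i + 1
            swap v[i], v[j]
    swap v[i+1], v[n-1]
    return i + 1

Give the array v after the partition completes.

pivot = v[6] = 1; i = -1
j=0: v[0]=-6 ≤ 1 → i=0, swap v[0],v[0] (no change) → -6 5 4 -5 -7 0 1
j=1: v[1]=5 > 1 → no swap
j=2: v[2]=4 > 1 → no swap
j=3: v[3]=-5 ≤ 1 → i=1, swap v[1],v[3] → -6 -5 4 5 -7 0 1
j=4: v[4]=-7 ≤ 1 → i=2, swap v[2],v[4] → -6 -5 -7 5 4 0 1
j=5: v[5]=0 ≤ 1 → i=3, swap v[3],v[5] → -6 -5 -7 0 4 5 1
final swap v[4],v[6] → -6 -5 -7 0 1 5 4; return 4

-6 -5 -7 0 1 5 4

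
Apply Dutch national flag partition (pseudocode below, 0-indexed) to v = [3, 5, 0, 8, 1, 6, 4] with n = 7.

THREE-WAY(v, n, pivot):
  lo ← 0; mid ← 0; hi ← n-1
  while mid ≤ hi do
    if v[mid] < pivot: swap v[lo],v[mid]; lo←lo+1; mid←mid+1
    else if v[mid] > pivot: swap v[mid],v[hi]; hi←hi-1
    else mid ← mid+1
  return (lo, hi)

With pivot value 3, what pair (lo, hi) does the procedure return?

lo=0 mid=0 hi=6
3=3: mid=1
5>3: swap(1,6), hi=5 ⇒ [3, 4, 0, 8, 1, 6, 5]
4>3: swap(1,5), hi=4 ⇒ [3, 6, 0, 8, 1, 4, 5]
6>3: swap(1,4), hi=3 ⇒ [3, 1, 0, 8, 6, 4, 5]
1<3: swap(0,1), lo=1 mid=2 ⇒ [1, 3, 0, 8, 6, 4, 5]
0<3: swap(1,2), lo=2 mid=3 ⇒ [1, 0, 3, 8, 6, 4, 5]
8>3: swap(3,3), hi=2 ⇒ [1, 0, 3, 8, 6, 4, 5]
done. lo=2 hi=2; v=[1, 0, 3, 8, 6, 4, 5]

(2, 2)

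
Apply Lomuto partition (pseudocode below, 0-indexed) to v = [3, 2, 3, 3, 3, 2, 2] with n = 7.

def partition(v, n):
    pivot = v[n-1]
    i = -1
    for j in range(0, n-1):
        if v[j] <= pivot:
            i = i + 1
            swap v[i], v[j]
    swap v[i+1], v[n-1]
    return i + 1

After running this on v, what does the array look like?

[2, 2, 2, 3, 3, 3, 3]

pivot=2, i=-1
j=0: 3>2, skip
j=1: 2≤2, i=0, swap(0,1) ⇒ [2, 3, 3, 3, 3, 2, 2]
j=2: 3>2, skip
j=3: 3>2, skip
j=4: 3>2, skip
j=5: 2≤2, i=1, swap(1,5) ⇒ [2, 2, 3, 3, 3, 3, 2]
swap(2,6) ⇒ [2, 2, 2, 3, 3, 3, 3]; return 2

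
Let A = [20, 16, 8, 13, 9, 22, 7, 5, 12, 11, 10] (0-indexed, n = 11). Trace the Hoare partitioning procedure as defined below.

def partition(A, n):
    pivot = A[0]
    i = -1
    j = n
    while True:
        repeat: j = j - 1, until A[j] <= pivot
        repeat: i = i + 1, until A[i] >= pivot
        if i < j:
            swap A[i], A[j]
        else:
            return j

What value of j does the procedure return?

8

pivot = A[0] = 20; i = -1, j = 11
j→10 (A[10]=10≤20), i→0 (A[0]=20≥20); i<j, swap → [10, 16, 8, 13, 9, 22, 7, 5, 12, 11, 20]
j→9 (A[9]=11≤20), i→5 (A[5]=22≥20); i<j, swap → [10, 16, 8, 13, 9, 11, 7, 5, 12, 22, 20]
j→8, i→9; i≥j, return j=8. A = [10, 16, 8, 13, 9, 11, 7, 5, 12, 22, 20]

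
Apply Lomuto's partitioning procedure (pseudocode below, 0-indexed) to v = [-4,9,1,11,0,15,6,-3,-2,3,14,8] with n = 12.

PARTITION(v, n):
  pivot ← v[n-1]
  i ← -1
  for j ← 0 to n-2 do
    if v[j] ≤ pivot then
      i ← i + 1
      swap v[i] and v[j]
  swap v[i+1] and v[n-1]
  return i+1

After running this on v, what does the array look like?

pivot = v[11] = 8; i = -1
j=0: v[0]=-4 ≤ 8 → i=0, swap v[0],v[0] (no change) → [-4,9,1,11,0,15,6,-3,-2,3,14,8]
j=1: v[1]=9 > 8 → no swap
j=2: v[2]=1 ≤ 8 → i=1, swap v[1],v[2] → [-4,1,9,11,0,15,6,-3,-2,3,14,8]
j=3: v[3]=11 > 8 → no swap
j=4: v[4]=0 ≤ 8 → i=2, swap v[2],v[4] → [-4,1,0,11,9,15,6,-3,-2,3,14,8]
j=5: v[5]=15 > 8 → no swap
j=6: v[6]=6 ≤ 8 → i=3, swap v[3],v[6] → [-4,1,0,6,9,15,11,-3,-2,3,14,8]
j=7: v[7]=-3 ≤ 8 → i=4, swap v[4],v[7] → [-4,1,0,6,-3,15,11,9,-2,3,14,8]
j=8: v[8]=-2 ≤ 8 → i=5, swap v[5],v[8] → [-4,1,0,6,-3,-2,11,9,15,3,14,8]
j=9: v[9]=3 ≤ 8 → i=6, swap v[6],v[9] → [-4,1,0,6,-3,-2,3,9,15,11,14,8]
j=10: v[10]=14 > 8 → no swap
final swap v[7],v[11] → [-4,1,0,6,-3,-2,3,8,15,11,14,9]; return 7

[-4,1,0,6,-3,-2,3,8,15,11,14,9]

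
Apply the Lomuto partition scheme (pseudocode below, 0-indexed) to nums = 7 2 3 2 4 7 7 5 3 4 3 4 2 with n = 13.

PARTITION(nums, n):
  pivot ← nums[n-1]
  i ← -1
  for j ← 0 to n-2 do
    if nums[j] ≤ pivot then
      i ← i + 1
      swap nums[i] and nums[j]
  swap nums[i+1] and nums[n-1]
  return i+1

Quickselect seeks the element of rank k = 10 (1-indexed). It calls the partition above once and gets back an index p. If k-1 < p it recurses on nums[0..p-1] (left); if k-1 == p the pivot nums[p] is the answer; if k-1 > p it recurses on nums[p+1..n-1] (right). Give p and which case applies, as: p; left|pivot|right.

2; right

pivot = nums[12] = 2; i = -1
j=0: nums[0]=7 > 2 → no swap
j=1: nums[1]=2 ≤ 2 → i=0, swap nums[0],nums[1] → 2 7 3 2 4 7 7 5 3 4 3 4 2
j=2: nums[2]=3 > 2 → no swap
j=3: nums[3]=2 ≤ 2 → i=1, swap nums[1],nums[3] → 2 2 3 7 4 7 7 5 3 4 3 4 2
j=4: nums[4]=4 > 2 → no swap
j=5: nums[5]=7 > 2 → no swap
j=6: nums[6]=7 > 2 → no swap
j=7: nums[7]=5 > 2 → no swap
j=8: nums[8]=3 > 2 → no swap
j=9: nums[9]=4 > 2 → no swap
j=10: nums[10]=3 > 2 → no swap
j=11: nums[11]=4 > 2 → no swap
final swap nums[2],nums[12] → 2 2 2 7 4 7 7 5 3 4 3 4 3; return 2
p = 2; k-1 = 9 > 2 ⇒ right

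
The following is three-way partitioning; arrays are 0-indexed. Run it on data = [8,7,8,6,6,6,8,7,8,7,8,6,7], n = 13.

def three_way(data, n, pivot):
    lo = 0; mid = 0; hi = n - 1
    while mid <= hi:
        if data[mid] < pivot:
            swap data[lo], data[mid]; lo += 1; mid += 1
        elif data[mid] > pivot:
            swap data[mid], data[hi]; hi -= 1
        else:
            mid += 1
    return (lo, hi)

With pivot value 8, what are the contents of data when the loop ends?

[7,6,6,6,7,7,6,7,8,8,8,8,8]

lo=0 mid=0 hi=12
8=8: mid=1
7<8: swap(0,1), lo=1 mid=2 ⇒ [7,8,8,6,6,6,8,7,8,7,8,6,7]
8=8: mid=3
6<8: swap(1,3), lo=2 mid=4 ⇒ [7,6,8,8,6,6,8,7,8,7,8,6,7]
6<8: swap(2,4), lo=3 mid=5 ⇒ [7,6,6,8,8,6,8,7,8,7,8,6,7]
6<8: swap(3,5), lo=4 mid=6 ⇒ [7,6,6,6,8,8,8,7,8,7,8,6,7]
8=8: mid=7
7<8: swap(4,7), lo=5 mid=8 ⇒ [7,6,6,6,7,8,8,8,8,7,8,6,7]
8=8: mid=9
7<8: swap(5,9), lo=6 mid=10 ⇒ [7,6,6,6,7,7,8,8,8,8,8,6,7]
8=8: mid=11
6<8: swap(6,11), lo=7 mid=12 ⇒ [7,6,6,6,7,7,6,8,8,8,8,8,7]
7<8: swap(7,12), lo=8 mid=13 ⇒ [7,6,6,6,7,7,6,7,8,8,8,8,8]
done. lo=8 hi=12; data=[7,6,6,6,7,7,6,7,8,8,8,8,8]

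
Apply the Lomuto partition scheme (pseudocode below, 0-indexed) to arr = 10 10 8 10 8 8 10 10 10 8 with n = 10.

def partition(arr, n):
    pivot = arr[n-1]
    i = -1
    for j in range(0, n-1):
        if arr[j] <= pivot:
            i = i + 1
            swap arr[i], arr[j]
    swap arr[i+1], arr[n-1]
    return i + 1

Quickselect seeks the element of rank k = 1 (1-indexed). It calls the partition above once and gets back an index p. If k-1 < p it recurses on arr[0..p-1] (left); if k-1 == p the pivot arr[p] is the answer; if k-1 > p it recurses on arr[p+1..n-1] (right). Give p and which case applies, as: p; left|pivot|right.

3; left

pivot = arr[9] = 8; i = -1
j=0: arr[0]=10 > 8 → no swap
j=1: arr[1]=10 > 8 → no swap
j=2: arr[2]=8 ≤ 8 → i=0, swap arr[0],arr[2] → 8 10 10 10 8 8 10 10 10 8
j=3: arr[3]=10 > 8 → no swap
j=4: arr[4]=8 ≤ 8 → i=1, swap arr[1],arr[4] → 8 8 10 10 10 8 10 10 10 8
j=5: arr[5]=8 ≤ 8 → i=2, swap arr[2],arr[5] → 8 8 8 10 10 10 10 10 10 8
j=6: arr[6]=10 > 8 → no swap
j=7: arr[7]=10 > 8 → no swap
j=8: arr[8]=10 > 8 → no swap
final swap arr[3],arr[9] → 8 8 8 8 10 10 10 10 10 10; return 3
p = 3; k-1 = 0 < 3 ⇒ left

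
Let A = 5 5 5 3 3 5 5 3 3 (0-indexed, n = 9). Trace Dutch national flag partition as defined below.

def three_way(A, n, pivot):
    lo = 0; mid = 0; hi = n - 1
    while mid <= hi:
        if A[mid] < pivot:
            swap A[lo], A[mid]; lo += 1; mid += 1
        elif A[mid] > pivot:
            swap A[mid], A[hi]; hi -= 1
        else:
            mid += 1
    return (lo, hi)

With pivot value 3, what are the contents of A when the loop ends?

pivot = 3; lo=0, mid=0, hi=8
A[mid]=5>3: swap A[0],A[8]; hi=7 → 3 5 5 3 3 5 5 3 5
A[mid]=3=3: mid=1
A[mid]=5>3: swap A[1],A[7]; hi=6 → 3 3 5 3 3 5 5 5 5
A[mid]=3=3: mid=2
A[mid]=5>3: swap A[2],A[6]; hi=5 → 3 3 5 3 3 5 5 5 5
A[mid]=5>3: swap A[2],A[5]; hi=4 → 3 3 5 3 3 5 5 5 5
A[mid]=5>3: swap A[2],A[4]; hi=3 → 3 3 3 3 5 5 5 5 5
A[mid]=3=3: mid=3
A[mid]=3=3: mid=4
end: lo=0, hi=3; A = 3 3 3 3 5 5 5 5 5

3 3 3 3 5 5 5 5 5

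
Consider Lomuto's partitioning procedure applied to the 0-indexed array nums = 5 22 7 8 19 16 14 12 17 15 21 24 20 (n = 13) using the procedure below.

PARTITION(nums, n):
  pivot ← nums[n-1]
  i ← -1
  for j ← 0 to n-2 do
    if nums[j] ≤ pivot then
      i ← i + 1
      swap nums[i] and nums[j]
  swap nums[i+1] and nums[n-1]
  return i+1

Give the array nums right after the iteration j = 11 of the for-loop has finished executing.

pivot = nums[12] = 20; i = -1
j=0: nums[0]=5 ≤ 20 → i=0, swap nums[0],nums[0] (no change) → 5 22 7 8 19 16 14 12 17 15 21 24 20
j=1: nums[1]=22 > 20 → no swap
j=2: nums[2]=7 ≤ 20 → i=1, swap nums[1],nums[2] → 5 7 22 8 19 16 14 12 17 15 21 24 20
j=3: nums[3]=8 ≤ 20 → i=2, swap nums[2],nums[3] → 5 7 8 22 19 16 14 12 17 15 21 24 20
j=4: nums[4]=19 ≤ 20 → i=3, swap nums[3],nums[4] → 5 7 8 19 22 16 14 12 17 15 21 24 20
j=5: nums[5]=16 ≤ 20 → i=4, swap nums[4],nums[5] → 5 7 8 19 16 22 14 12 17 15 21 24 20
j=6: nums[6]=14 ≤ 20 → i=5, swap nums[5],nums[6] → 5 7 8 19 16 14 22 12 17 15 21 24 20
j=7: nums[7]=12 ≤ 20 → i=6, swap nums[6],nums[7] → 5 7 8 19 16 14 12 22 17 15 21 24 20
j=8: nums[8]=17 ≤ 20 → i=7, swap nums[7],nums[8] → 5 7 8 19 16 14 12 17 22 15 21 24 20
j=9: nums[9]=15 ≤ 20 → i=8, swap nums[8],nums[9] → 5 7 8 19 16 14 12 17 15 22 21 24 20
j=10: nums[10]=21 > 20 → no swap
j=11: nums[11]=24 > 20 → no swap
(after j=11) nums = 5 7 8 19 16 14 12 17 15 22 21 24 20

5 7 8 19 16 14 12 17 15 22 21 24 20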